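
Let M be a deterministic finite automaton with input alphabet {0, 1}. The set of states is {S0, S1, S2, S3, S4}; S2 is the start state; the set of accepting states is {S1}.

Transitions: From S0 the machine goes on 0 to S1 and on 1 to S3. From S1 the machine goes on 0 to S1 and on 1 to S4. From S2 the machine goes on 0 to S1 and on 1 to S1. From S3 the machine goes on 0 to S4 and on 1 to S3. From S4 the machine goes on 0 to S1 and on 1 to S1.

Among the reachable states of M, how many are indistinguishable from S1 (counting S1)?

First remove the unreachable states {S0,S3}; 3 states remain.
P0 = {S1} | {S2,S4}.
Stable partition: {S1} | {S2,S4} — 2 equivalence classes.
The equivalence class containing S1 is {S1}, of size 1.

1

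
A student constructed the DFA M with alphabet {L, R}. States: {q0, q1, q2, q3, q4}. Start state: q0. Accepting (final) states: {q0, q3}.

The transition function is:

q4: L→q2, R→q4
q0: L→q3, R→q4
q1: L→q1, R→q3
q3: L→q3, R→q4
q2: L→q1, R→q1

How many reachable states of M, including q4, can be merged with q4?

1

Every state is reachable, so we keep all 5.
Start with accepting vs non-accepting: {q0,q3} | {q1,q2,q4}.
On input R, block {q1,q2,q4} splits into {q2,q4} and {q1}.
On input L, block {q2,q4} splits into {q2} and {q4}.
No further refinement is possible. Final partition (4 blocks): {q0,q3} | {q2} | {q1} | {q4}.
State q4 belongs to the block {q4}, which has 1 states.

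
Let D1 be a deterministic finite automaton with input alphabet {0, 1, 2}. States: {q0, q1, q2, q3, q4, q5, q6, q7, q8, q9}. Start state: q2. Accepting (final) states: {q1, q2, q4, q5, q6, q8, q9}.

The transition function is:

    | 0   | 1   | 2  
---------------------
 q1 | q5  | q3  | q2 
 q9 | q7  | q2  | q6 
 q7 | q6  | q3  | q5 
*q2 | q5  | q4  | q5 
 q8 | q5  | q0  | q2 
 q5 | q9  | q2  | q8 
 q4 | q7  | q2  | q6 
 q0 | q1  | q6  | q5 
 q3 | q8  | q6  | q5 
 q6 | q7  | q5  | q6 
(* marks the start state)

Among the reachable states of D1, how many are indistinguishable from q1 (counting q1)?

All states are reachable from the start state.
Initial partition by acceptance: {q1,q2,q4,q5,q6,q8,q9} | {q0,q3,q7}.
On input 0, block {q1,q2,q4,q5,q6,q8,q9} splits into {q1,q2,q5,q8} and {q4,q6,q9}.
Split {q1,q2,q5,q8} by δ(·,0) → {q1,q2,q8} and {q5}.
Refine {q1,q2,q8} on symbol 1: members go to different blocks, giving {q1,q8} and {q2}.
Split {q0,q3,q7} by δ(·,0) → {q0,q3} and {q7}.
Split {q4,q6,q9} by δ(·,1) → {q4,q9} and {q6}.
Stable partition: {q1,q8} | {q0,q3} | {q4,q9} | {q5} | {q2} | {q7} | {q6} — 7 equivalence classes.
State q1 belongs to the block {q1,q8}, which has 2 states.

2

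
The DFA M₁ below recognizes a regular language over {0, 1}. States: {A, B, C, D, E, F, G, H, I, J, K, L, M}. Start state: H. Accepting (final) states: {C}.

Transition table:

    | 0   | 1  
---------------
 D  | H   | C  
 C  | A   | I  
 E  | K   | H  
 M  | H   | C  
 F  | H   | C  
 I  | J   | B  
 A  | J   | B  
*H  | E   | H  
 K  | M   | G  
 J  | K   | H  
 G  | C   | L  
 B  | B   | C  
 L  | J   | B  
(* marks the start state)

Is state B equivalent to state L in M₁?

No

States {D,F} cannot be reached from the start state, so discard them.
P0 = {C} | {A,B,E,G,H,I,J,K,L,M}.
On input 0, block {A,B,E,G,H,I,J,K,L,M} splits into {A,B,E,H,I,J,K,L,M} and {G}.
On input 1, block {A,B,E,H,I,J,K,L,M} splits into {A,E,H,I,J,L} and {B,M} and {K}.
On input 0, block {A,E,H,I,J,L} splits into {A,H,I,L} and {E,J}.
On input 1, block {A,H,I,L} splits into {A,I,L} and {H}.
Split {B,M} by δ(·,0) → {B} and {M}.
No further refinement is possible. Final partition (8 blocks): {C} | {A,I,L} | {G} | {B} | {K} | {E,J} | {H} | {M}.
B and L end up in different blocks, so they are distinguishable. For instance, the string '1' is accepted from only B.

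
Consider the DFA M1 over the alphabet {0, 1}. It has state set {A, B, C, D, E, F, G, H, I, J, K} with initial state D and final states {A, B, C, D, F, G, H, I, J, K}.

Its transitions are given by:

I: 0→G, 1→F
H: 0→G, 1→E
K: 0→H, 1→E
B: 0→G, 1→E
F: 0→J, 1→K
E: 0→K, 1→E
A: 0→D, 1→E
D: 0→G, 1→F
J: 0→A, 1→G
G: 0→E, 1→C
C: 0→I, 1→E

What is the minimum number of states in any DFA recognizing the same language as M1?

8

First remove the unreachable states {B}; 10 states remain.
P0 = {A,C,D,F,G,H,I,J,K} | {E}.
On input 0, block {A,C,D,F,G,H,I,J,K} splits into {A,C,D,F,H,I,J,K} and {G}.
On input 0, block {A,C,D,F,H,I,J,K} splits into {A,C,F,J,K} and {D,H,I}.
On input 0, block {A,C,F,J,K} splits into {A,C,K} and {F,J}.
On input 1, block {D,H,I} splits into {D,I} and {H}.
On input 0, block {A,C,K} splits into {A,C} and {K}.
Refine {F,J} on symbol 0: members go to different blocks, giving {F} and {J}.
No further refinement is possible. Final partition (8 blocks): {A,C} | {E} | {G} | {D,I} | {F} | {H} | {K} | {J}.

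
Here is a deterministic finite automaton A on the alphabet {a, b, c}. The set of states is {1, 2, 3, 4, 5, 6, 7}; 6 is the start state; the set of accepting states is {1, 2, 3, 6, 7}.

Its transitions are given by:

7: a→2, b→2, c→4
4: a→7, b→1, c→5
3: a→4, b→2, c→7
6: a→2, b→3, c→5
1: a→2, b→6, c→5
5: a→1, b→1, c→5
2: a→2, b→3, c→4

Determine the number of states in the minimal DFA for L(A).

4

All states are reachable from the start state.
Initial partition by acceptance: {1,2,3,6,7} | {4,5}.
On input a, block {1,2,3,6,7} splits into {1,2,6,7} and {3}.
Split {1,2,6,7} by δ(·,b) → {1,7} and {2,6}.
The partition is now stable with 4 blocks: {1,7} | {4,5} | {3} | {2,6}.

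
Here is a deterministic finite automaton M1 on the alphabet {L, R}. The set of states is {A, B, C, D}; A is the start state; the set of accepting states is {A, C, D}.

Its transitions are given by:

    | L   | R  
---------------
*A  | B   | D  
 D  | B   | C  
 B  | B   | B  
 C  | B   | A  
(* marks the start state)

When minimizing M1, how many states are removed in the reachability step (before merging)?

0

Every one of the 4 states is reachable from A.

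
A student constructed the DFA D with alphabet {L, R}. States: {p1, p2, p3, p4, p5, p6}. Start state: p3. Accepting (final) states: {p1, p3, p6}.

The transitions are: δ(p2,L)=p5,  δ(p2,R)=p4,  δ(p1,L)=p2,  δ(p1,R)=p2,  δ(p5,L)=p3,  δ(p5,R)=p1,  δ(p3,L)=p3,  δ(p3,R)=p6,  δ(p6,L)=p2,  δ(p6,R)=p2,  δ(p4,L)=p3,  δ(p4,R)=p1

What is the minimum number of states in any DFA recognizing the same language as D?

4

P0 = {p1,p3,p6} | {p2,p4,p5}.
Split {p1,p3,p6} by δ(·,L) → {p1,p6} and {p3}.
Refine {p2,p4,p5} on symbol L: members go to different blocks, giving {p4,p5} and {p2}.
No further refinement is possible. Final partition (4 blocks): {p1,p6} | {p4,p5} | {p3} | {p2}.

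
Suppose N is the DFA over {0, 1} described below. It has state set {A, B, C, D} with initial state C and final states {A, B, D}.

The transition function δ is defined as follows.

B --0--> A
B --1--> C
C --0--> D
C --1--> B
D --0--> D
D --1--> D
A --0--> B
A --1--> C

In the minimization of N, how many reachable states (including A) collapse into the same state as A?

2

All states are reachable from the start state.
Initial partition by acceptance: {A,B,D} | {C}.
Refine {A,B,D} on symbol 1: members go to different blocks, giving {A,B} and {D}.
Stable partition: {A,B} | {C} | {D} — 3 equivalence classes.
The equivalence class containing A is {A,B}, of size 2.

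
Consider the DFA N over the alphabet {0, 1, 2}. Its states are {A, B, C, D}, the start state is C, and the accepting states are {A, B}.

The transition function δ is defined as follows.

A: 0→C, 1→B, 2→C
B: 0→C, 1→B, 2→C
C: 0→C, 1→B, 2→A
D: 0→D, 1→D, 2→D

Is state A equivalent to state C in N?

States {D} cannot be reached from the start state, so discard them.
Initial partition by acceptance: {A,B} | {C}.
No further refinement is possible. Final partition (2 blocks): {A,B} | {C}.
A and C end up in different blocks, so they are distinguishable. For instance, the string 'ε' is accepted from only A.

No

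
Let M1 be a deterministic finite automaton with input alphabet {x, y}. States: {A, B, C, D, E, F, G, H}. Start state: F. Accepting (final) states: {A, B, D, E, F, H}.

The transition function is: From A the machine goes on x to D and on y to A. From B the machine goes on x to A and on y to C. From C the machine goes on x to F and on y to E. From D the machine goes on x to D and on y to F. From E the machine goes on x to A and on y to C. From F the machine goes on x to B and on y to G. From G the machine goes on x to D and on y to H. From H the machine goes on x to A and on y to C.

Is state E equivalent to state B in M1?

Yes

All states are reachable from the start state.
Initial partition by acceptance: {A,B,D,E,F,H} | {C,G}.
Refine {A,B,D,E,F,H} on symbol y: members go to different blocks, giving {B,E,F,H} and {A,D}.
On input x, block {B,E,F,H} splits into {B,E,H} and {F}.
On input x, block {C,G} splits into {C} and {G}.
Refine {A,D} on symbol y: members go to different blocks, giving {A} and {D}.
No further refinement is possible. Final partition (6 blocks): {B,E,H} | {C} | {A} | {F} | {G} | {D}.
E and B lie in the same block of the stable partition, so they are equivalent — no string distinguishes them.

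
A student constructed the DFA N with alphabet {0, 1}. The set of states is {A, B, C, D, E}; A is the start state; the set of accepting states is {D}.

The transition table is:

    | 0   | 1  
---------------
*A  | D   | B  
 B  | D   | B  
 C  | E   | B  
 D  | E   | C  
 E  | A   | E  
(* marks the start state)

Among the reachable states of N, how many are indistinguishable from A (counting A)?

2

Initial partition by acceptance: {D} | {A,B,C,E}.
Split {A,B,C,E} by δ(·,0) → {A,B} and {C,E}.
Refine {C,E} on symbol 0: members go to different blocks, giving {C} and {E}.
No further refinement is possible. Final partition (4 blocks): {D} | {A,B} | {C} | {E}.
The equivalence class containing A is {A,B}, of size 2.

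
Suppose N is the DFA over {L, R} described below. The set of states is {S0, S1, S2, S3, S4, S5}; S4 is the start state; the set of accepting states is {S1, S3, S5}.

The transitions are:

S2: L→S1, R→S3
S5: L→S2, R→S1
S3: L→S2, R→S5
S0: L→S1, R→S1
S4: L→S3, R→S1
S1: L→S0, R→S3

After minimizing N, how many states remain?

2

Every state is reachable, so we keep all 6.
Initial partition by acceptance: {S1,S3,S5} | {S0,S2,S4}.
The partition is now stable with 2 blocks: {S1,S3,S5} | {S0,S2,S4}.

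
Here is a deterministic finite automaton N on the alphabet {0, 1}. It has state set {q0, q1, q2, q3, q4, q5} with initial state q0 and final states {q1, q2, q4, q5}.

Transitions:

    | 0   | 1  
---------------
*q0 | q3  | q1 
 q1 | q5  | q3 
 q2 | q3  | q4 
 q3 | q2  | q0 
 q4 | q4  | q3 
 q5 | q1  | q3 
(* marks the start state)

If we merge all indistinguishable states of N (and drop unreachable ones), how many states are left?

4

Every state is reachable, so we keep all 6.
P0 = {q1,q2,q4,q5} | {q0,q3}.
Refine {q1,q2,q4,q5} on symbol 0: members go to different blocks, giving {q1,q4,q5} and {q2}.
On input 0, block {q0,q3} splits into {q0} and {q3}.
Stable partition: {q1,q4,q5} | {q0} | {q2} | {q3} — 4 equivalence classes.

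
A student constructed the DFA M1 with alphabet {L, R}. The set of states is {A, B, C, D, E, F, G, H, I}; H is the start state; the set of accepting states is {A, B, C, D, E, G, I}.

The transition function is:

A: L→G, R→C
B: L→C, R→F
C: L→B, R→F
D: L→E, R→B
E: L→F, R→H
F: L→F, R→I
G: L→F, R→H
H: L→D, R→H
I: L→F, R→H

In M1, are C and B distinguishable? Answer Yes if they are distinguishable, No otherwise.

States {A,G} cannot be reached from the start state, so discard them.
Initial partition by acceptance: {B,C,D,E,I} | {F,H}.
On input L, block {B,C,D,E,I} splits into {B,C,D} and {E,I}.
Split {B,C,D} by δ(·,L) → {B,C} and {D}.
Split {F,H} by δ(·,L) → {F} and {H}.
No further refinement is possible. Final partition (5 blocks): {B,C} | {F} | {E,I} | {D} | {H}.
C and B lie in the same block of the stable partition, so they are equivalent — no string distinguishes them.

No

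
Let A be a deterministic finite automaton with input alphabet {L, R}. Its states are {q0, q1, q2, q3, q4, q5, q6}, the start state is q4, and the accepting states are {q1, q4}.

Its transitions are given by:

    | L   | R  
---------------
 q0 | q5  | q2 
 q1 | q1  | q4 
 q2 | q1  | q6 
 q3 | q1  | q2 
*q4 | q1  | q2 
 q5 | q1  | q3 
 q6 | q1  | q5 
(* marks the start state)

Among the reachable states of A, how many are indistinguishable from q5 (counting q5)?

Reachable states from the start: {q1,q2,q3,q4,q5,q6}. Unreachable: {q0} — drop them.
Initial partition by acceptance: {q1,q4} | {q2,q3,q5,q6}.
Split {q1,q4} by δ(·,R) → {q1} and {q4}.
The partition is now stable with 3 blocks: {q1} | {q2,q3,q5,q6} | {q4}.
State q5 belongs to the block {q2,q3,q5,q6}, which has 4 states.

4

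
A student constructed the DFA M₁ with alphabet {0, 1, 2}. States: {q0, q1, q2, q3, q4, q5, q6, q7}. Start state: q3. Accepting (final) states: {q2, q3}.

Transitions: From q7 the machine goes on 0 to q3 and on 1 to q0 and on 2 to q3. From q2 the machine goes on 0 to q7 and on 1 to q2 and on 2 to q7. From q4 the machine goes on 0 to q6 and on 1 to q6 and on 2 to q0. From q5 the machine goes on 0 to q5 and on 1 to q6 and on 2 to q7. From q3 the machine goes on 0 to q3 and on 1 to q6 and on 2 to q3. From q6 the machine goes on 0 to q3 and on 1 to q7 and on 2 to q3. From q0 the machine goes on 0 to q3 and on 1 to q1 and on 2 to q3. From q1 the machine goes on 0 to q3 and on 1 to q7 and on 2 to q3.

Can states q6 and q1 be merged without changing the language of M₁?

Yes

Reachable states from the start: {q0,q1,q3,q6,q7}. Unreachable: {q2,q4,q5} — drop them.
Start with accepting vs non-accepting: {q3} | {q0,q1,q6,q7}.
No further refinement is possible. Final partition (2 blocks): {q3} | {q0,q1,q6,q7}.
q6 and q1 lie in the same block of the stable partition, so they are equivalent — no string distinguishes them.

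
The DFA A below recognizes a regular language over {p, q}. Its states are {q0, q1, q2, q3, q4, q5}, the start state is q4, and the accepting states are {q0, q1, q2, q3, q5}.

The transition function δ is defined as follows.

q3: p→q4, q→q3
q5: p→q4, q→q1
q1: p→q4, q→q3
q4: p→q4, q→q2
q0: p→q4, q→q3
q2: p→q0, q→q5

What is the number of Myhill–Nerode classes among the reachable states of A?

All states are reachable from the start state.
P0 = {q0,q1,q2,q3,q5} | {q4}.
On input p, block {q0,q1,q2,q3,q5} splits into {q0,q1,q3,q5} and {q2}.
Stable partition: {q0,q1,q3,q5} | {q4} | {q2} — 3 equivalence classes.

3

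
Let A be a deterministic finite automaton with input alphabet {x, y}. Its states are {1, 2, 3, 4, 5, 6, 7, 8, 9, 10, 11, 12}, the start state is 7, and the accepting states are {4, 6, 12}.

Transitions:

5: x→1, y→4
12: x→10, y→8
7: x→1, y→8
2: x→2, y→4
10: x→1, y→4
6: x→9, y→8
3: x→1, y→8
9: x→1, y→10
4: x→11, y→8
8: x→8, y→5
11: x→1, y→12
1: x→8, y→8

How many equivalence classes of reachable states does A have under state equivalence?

States {2,3,6,9} cannot be reached from the start state, so discard them.
P0 = {4,12} | {1,5,7,8,10,11}.
On input y, block {1,5,7,8,10,11} splits into {1,7,8} and {5,10,11}.
Refine {1,7,8} on symbol y: members go to different blocks, giving {1,7} and {8}.
Refine {1,7} on symbol x: members go to different blocks, giving {1} and {7}.
No further refinement is possible. Final partition (5 blocks): {4,12} | {1} | {5,10,11} | {8} | {7}.

5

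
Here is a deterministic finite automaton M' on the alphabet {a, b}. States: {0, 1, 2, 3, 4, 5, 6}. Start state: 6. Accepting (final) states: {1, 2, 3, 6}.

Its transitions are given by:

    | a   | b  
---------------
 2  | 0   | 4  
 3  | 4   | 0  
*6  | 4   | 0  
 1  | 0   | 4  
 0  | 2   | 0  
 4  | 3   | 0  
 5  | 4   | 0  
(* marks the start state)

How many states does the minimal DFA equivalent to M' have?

States {1,5} cannot be reached from the start state, so discard them.
Initial partition by acceptance: {2,3,6} | {0,4}.
No further refinement is possible. Final partition (2 blocks): {2,3,6} | {0,4}.

2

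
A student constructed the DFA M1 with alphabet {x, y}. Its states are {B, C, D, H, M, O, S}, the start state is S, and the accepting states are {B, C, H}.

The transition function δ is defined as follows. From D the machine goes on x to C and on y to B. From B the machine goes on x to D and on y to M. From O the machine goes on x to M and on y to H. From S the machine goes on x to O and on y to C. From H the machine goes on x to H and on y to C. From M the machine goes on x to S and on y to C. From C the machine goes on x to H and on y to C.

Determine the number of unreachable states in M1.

2

BFS from S reaches {C, H, M, O, S}; the 2 state(s) B, D are never visited.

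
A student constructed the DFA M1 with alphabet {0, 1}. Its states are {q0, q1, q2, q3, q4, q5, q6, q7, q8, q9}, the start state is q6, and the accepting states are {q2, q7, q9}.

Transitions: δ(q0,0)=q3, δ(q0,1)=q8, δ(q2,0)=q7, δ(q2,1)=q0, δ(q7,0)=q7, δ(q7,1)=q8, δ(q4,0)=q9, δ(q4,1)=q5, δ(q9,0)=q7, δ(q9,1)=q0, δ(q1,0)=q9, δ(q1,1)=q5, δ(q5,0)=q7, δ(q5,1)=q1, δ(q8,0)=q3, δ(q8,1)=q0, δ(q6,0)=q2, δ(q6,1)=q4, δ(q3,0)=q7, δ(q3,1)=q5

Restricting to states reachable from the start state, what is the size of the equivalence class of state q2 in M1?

3

Every state is reachable, so we keep all 10.
Start with accepting vs non-accepting: {q2,q7,q9} | {q0,q1,q3,q4,q5,q6,q8}.
On input 0, block {q0,q1,q3,q4,q5,q6,q8} splits into {q1,q3,q4,q5,q6} and {q0,q8}.
Stable partition: {q2,q7,q9} | {q1,q3,q4,q5,q6} | {q0,q8} — 3 equivalence classes.
State q2 belongs to the block {q2,q7,q9}, which has 3 states.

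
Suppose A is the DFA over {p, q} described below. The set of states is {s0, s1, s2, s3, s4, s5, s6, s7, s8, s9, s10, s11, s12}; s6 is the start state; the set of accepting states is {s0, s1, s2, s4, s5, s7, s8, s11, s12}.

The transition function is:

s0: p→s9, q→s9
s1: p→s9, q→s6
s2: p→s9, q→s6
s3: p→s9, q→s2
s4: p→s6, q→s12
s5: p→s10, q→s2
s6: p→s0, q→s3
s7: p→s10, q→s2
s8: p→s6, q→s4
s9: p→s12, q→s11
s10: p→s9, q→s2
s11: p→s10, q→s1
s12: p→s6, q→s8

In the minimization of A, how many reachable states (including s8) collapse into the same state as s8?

States {s5,s7} cannot be reached from the start state, so discard them.
Start with accepting vs non-accepting: {s0,s1,s2,s4,s8,s11,s12} | {s3,s6,s9,s10}.
Split {s0,s1,s2,s4,s8,s11,s12} by δ(·,q) → {s4,s8,s11,s12} and {s0,s1,s2}.
Split {s4,s8,s11,s12} by δ(·,q) → {s4,s8,s12} and {s11}.
On input p, block {s3,s6,s9,s10} splits into {s3,s10} and {s6} and {s9}.
Split {s0,s1,s2} by δ(·,q) → {s1,s2} and {s0}.
Stable partition: {s4,s8,s12} | {s3,s10} | {s1,s2} | {s11} | {s6} | {s9} | {s0} — 7 equivalence classes.
State s8 belongs to the block {s4,s8,s12}, which has 3 states.

3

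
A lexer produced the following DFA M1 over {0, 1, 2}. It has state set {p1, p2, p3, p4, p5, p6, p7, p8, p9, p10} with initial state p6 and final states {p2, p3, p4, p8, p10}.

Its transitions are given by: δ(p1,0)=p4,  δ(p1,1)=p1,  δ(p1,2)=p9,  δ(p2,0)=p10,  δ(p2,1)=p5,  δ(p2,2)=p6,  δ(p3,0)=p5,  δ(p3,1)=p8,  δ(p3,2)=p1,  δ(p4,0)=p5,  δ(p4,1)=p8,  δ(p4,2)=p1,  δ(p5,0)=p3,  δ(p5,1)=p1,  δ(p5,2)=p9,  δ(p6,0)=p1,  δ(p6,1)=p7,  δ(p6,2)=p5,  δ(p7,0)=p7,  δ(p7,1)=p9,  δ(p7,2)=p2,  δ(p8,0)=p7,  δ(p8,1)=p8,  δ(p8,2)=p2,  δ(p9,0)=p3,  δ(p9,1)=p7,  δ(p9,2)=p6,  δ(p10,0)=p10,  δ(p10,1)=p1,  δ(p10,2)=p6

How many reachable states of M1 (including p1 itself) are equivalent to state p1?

2

Start with accepting vs non-accepting: {p2,p3,p4,p8,p10} | {p1,p5,p6,p7,p9}.
Split {p2,p3,p4,p8,p10} by δ(·,0) → {p3,p4,p8} and {p2,p10}.
Split {p3,p4,p8} by δ(·,2) → {p3,p4} and {p8}.
Refine {p1,p5,p6,p7,p9} on symbol 0: members go to different blocks, giving {p1,p5,p9} and {p6,p7}.
Split {p1,p5,p9} by δ(·,1) → {p1,p5} and {p9}.
Refine {p6,p7} on symbol 0: members go to different blocks, giving {p6} and {p7}.
Stable partition: {p3,p4} | {p1,p5} | {p2,p10} | {p8} | {p6} | {p9} | {p7} — 7 equivalence classes.
The equivalence class containing p1 is {p1,p5}, of size 2.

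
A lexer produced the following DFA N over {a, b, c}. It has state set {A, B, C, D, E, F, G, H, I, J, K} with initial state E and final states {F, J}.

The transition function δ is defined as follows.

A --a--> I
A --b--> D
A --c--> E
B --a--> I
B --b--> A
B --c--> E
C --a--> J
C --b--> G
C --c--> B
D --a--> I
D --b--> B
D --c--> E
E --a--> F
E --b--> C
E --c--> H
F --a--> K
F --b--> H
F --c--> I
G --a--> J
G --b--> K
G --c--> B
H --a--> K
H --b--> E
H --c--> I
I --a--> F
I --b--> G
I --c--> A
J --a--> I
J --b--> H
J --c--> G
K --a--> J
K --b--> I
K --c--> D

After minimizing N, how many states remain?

Every state is reachable, so we keep all 11.
Initial partition by acceptance: {F,J} | {A,B,C,D,E,G,H,I,K}.
Refine {A,B,C,D,E,G,H,I,K} on symbol a: members go to different blocks, giving {C,E,G,I,K} and {A,B,D,H}.
On input b, block {A,B,D,H} splits into {A,B,D} and {H}.
Split {C,E,G,I,K} by δ(·,c) → {C,G,I,K} and {E}.
No further refinement is possible. Final partition (5 blocks): {F,J} | {C,G,I,K} | {A,B,D} | {H} | {E}.

5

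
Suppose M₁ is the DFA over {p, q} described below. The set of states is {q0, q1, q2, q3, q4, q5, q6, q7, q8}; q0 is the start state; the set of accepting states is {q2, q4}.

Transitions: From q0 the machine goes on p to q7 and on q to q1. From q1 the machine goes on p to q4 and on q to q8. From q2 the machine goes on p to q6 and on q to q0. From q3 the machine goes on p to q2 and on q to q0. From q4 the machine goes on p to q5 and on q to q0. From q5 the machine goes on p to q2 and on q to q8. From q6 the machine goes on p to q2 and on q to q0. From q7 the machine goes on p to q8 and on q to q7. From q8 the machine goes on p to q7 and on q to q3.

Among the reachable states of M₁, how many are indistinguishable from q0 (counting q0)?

2

All states are reachable from the start state.
Start with accepting vs non-accepting: {q2,q4} | {q0,q1,q3,q5,q6,q7,q8}.
Split {q0,q1,q3,q5,q6,q7,q8} by δ(·,p) → {q1,q3,q5,q6} and {q0,q7,q8}.
Split {q0,q7,q8} by δ(·,q) → {q0,q8} and {q7}.
No further refinement is possible. Final partition (4 blocks): {q2,q4} | {q1,q3,q5,q6} | {q0,q8} | {q7}.
The equivalence class containing q0 is {q0,q8}, of size 2.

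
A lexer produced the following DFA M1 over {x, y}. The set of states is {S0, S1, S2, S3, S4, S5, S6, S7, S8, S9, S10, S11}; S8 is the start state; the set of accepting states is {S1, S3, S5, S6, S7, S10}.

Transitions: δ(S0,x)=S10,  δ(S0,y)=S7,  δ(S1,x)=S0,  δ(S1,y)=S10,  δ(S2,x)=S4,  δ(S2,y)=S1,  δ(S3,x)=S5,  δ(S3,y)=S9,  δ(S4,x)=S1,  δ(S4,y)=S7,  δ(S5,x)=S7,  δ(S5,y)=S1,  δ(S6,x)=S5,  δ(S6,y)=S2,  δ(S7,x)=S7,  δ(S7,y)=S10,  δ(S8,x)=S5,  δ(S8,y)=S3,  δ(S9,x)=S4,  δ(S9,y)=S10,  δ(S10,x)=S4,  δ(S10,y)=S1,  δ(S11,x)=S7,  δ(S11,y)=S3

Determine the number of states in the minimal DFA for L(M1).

6

Reachable states from the start: {S0,S1,S3,S4,S5,S7,S8,S9,S10}. Unreachable: {S2,S6,S11} — drop them.
Initial partition by acceptance: {S1,S3,S5,S7,S10} | {S0,S4,S8,S9}.
Refine {S1,S3,S5,S7,S10} on symbol x: members go to different blocks, giving {S3,S5,S7} and {S1,S10}.
On input y, block {S3,S5,S7} splits into {S5,S7} and {S3}.
Split {S0,S4,S8,S9} by δ(·,x) → {S0,S4} and {S8} and {S9}.
No further refinement is possible. Final partition (6 blocks): {S5,S7} | {S0,S4} | {S1,S10} | {S3} | {S8} | {S9}.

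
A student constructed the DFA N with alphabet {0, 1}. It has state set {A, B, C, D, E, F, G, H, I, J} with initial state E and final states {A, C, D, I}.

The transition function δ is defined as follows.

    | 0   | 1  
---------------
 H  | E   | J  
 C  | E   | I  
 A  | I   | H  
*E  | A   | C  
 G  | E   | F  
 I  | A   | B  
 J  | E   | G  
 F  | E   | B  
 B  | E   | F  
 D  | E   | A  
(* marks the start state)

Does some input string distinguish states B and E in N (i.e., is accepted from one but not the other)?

Yes

First remove the unreachable states {D}; 9 states remain.
Start with accepting vs non-accepting: {A,C,I} | {B,E,F,G,H,J}.
On input 0, block {A,C,I} splits into {A,I} and {C}.
On input 0, block {B,E,F,G,H,J} splits into {B,F,G,H,J} and {E}.
The partition is now stable with 4 blocks: {A,I} | {B,F,G,H,J} | {C} | {E}.
B and E end up in different blocks, so they are distinguishable. For instance, the string '0' is accepted from only E.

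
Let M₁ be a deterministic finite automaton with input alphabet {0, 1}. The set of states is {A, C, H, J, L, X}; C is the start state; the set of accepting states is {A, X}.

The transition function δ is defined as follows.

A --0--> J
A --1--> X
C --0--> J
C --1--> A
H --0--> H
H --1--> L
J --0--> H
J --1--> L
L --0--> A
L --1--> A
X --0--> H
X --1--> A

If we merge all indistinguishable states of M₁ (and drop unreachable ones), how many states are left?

4

All states are reachable from the start state.
Initial partition by acceptance: {A,X} | {C,H,J,L}.
On input 0, block {C,H,J,L} splits into {C,H,J} and {L}.
Split {C,H,J} by δ(·,1) → {H,J} and {C}.
No further refinement is possible. Final partition (4 blocks): {A,X} | {H,J} | {L} | {C}.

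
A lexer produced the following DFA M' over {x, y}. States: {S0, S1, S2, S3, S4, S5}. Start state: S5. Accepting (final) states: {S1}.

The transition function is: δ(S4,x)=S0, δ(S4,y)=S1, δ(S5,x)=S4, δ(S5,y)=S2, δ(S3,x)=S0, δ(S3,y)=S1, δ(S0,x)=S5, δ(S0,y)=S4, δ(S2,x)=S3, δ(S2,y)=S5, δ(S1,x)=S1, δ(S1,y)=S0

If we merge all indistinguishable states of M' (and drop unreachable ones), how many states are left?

4

Every state is reachable, so we keep all 6.
Start with accepting vs non-accepting: {S1} | {S0,S2,S3,S4,S5}.
Refine {S0,S2,S3,S4,S5} on symbol y: members go to different blocks, giving {S0,S2,S5} and {S3,S4}.
Split {S0,S2,S5} by δ(·,x) → {S2,S5} and {S0}.
The partition is now stable with 4 blocks: {S1} | {S2,S5} | {S3,S4} | {S0}.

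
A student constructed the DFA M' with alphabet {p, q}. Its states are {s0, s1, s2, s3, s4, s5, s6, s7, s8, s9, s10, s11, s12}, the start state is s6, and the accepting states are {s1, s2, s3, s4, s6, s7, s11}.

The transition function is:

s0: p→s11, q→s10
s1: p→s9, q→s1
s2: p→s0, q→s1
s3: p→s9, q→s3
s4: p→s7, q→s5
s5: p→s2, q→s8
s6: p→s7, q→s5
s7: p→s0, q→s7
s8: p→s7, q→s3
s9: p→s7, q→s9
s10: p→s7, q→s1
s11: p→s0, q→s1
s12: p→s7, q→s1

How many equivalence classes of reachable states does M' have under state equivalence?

7

Reachable states from the start: {s0,s1,s2,s3,s5,s6,s7,s8,s9,s10,s11}. Unreachable: {s4,s12} — drop them.
Initial partition by acceptance: {s1,s2,s3,s6,s7,s11} | {s0,s5,s8,s9,s10}.
On input p, block {s1,s2,s3,s6,s7,s11} splits into {s1,s2,s3,s7,s11} and {s6}.
Refine {s0,s5,s8,s9,s10} on symbol q: members go to different blocks, giving {s0,s5,s9} and {s8,s10}.
Split {s0,s5,s9} by δ(·,q) → {s0,s5} and {s9}.
Split {s1,s2,s3,s7,s11} by δ(·,p) → {s2,s7,s11} and {s1,s3}.
On input q, block {s2,s7,s11} splits into {s2,s11} and {s7}.
No further refinement is possible. Final partition (7 blocks): {s2,s11} | {s0,s5} | {s6} | {s8,s10} | {s9} | {s1,s3} | {s7}.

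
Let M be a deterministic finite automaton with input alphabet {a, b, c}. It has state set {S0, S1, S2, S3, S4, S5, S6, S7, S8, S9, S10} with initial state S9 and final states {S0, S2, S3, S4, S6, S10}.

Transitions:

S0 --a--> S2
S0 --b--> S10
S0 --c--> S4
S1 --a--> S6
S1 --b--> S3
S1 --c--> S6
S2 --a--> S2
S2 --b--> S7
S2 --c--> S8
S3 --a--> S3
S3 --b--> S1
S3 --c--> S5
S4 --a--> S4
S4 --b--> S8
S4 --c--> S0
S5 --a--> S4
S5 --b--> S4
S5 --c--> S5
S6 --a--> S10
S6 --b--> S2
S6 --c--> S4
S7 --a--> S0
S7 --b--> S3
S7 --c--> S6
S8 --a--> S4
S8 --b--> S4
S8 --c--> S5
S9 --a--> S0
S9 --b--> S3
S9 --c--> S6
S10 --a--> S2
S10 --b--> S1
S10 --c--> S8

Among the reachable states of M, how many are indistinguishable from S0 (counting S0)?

Every state is reachable, so we keep all 11.
Initial partition by acceptance: {S0,S2,S3,S4,S6,S10} | {S1,S5,S7,S8,S9}.
Split {S0,S2,S3,S4,S6,S10} by δ(·,b) → {S2,S3,S4,S10} and {S0,S6}.
On input c, block {S2,S3,S4,S10} splits into {S2,S3,S10} and {S4}.
Split {S1,S5,S7,S8,S9} by δ(·,a) → {S1,S7,S9} and {S5,S8}.
No further refinement is possible. Final partition (5 blocks): {S2,S3,S10} | {S1,S7,S9} | {S0,S6} | {S4} | {S5,S8}.
The equivalence class containing S0 is {S0,S6}, of size 2.

2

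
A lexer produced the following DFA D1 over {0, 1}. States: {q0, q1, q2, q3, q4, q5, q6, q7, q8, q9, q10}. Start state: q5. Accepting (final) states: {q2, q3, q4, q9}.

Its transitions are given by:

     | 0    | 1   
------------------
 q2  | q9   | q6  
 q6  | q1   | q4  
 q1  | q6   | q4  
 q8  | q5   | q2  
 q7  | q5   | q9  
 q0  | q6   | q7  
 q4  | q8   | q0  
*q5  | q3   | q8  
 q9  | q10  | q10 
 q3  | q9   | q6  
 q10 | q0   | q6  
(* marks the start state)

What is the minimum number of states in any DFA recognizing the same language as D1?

9

All states are reachable from the start state.
Start with accepting vs non-accepting: {q2,q3,q4,q9} | {q0,q1,q5,q6,q7,q8,q10}.
On input 0, block {q2,q3,q4,q9} splits into {q2,q3} and {q4,q9}.
Split {q0,q1,q5,q6,q7,q8,q10} by δ(·,0) → {q0,q1,q6,q7,q8,q10} and {q5}.
Split {q0,q1,q6,q7,q8,q10} by δ(·,0) → {q0,q1,q6,q10} and {q7,q8}.
Split {q0,q1,q6,q10} by δ(·,1) → {q1,q6} and {q0} and {q10}.
On input 0, block {q4,q9} splits into {q4} and {q9}.
On input 1, block {q7,q8} splits into {q7} and {q8}.
The partition is now stable with 9 blocks: {q2,q3} | {q1,q6} | {q4} | {q5} | {q7} | {q0} | {q10} | {q9} | {q8}.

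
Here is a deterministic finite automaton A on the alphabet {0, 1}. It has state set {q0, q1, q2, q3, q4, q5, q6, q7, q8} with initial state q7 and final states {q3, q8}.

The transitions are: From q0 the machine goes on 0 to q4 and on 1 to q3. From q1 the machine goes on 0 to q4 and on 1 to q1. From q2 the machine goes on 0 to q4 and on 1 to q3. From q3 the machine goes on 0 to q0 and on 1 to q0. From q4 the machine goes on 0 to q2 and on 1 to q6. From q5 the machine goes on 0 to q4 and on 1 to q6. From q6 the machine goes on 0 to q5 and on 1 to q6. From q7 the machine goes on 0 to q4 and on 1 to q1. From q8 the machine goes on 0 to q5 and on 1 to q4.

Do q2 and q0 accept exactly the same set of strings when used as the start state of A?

Yes

Reachable states from the start: {q0,q1,q2,q3,q4,q5,q6,q7}. Unreachable: {q8} — drop them.
Start with accepting vs non-accepting: {q3} | {q0,q1,q2,q4,q5,q6,q7}.
On input 1, block {q0,q1,q2,q4,q5,q6,q7} splits into {q1,q4,q5,q6,q7} and {q0,q2}.
Split {q1,q4,q5,q6,q7} by δ(·,0) → {q1,q5,q6,q7} and {q4}.
Split {q1,q5,q6,q7} by δ(·,0) → {q1,q5,q7} and {q6}.
Split {q1,q5,q7} by δ(·,1) → {q1,q7} and {q5}.
The partition is now stable with 6 blocks: {q3} | {q1,q7} | {q0,q2} | {q4} | {q6} | {q5}.
q2 and q0 lie in the same block of the stable partition, so they are equivalent — no string distinguishes them.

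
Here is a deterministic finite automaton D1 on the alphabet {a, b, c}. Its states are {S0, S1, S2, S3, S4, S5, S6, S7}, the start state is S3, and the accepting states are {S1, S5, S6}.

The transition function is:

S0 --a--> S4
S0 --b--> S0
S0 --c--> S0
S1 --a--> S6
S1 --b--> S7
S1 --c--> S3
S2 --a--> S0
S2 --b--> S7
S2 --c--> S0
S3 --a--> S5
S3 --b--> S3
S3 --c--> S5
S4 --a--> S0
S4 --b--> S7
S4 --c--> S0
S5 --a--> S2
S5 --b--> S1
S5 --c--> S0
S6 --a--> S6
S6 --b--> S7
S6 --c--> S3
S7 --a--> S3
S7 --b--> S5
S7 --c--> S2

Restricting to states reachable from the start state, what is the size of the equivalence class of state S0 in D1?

Every state is reachable, so we keep all 8.
P0 = {S1,S5,S6} | {S0,S2,S3,S4,S7}.
Split {S1,S5,S6} by δ(·,a) → {S1,S6} and {S5}.
Split {S0,S2,S3,S4,S7} by δ(·,a) → {S0,S2,S4,S7} and {S3}.
Split {S0,S2,S4,S7} by δ(·,a) → {S0,S2,S4} and {S7}.
Refine {S0,S2,S4} on symbol b: members go to different blocks, giving {S2,S4} and {S0}.
No further refinement is possible. Final partition (6 blocks): {S1,S6} | {S2,S4} | {S5} | {S3} | {S7} | {S0}.
The equivalence class containing S0 is {S0}, of size 1.

1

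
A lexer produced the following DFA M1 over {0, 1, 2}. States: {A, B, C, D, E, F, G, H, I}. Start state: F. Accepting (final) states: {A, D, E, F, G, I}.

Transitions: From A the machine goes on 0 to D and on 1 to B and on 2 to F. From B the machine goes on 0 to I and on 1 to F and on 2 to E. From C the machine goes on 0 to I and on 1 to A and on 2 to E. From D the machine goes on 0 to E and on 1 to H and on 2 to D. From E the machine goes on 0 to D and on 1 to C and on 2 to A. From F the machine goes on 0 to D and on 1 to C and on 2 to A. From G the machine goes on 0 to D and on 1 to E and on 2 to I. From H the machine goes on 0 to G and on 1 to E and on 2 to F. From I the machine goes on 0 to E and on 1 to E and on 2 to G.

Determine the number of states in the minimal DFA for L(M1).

All states are reachable from the start state.
Initial partition by acceptance: {A,D,E,F,G,I} | {B,C,H}.
Refine {A,D,E,F,G,I} on symbol 1: members go to different blocks, giving {A,D,E,F} and {G,I}.
Stable partition: {A,D,E,F} | {B,C,H} | {G,I} — 3 equivalence classes.

3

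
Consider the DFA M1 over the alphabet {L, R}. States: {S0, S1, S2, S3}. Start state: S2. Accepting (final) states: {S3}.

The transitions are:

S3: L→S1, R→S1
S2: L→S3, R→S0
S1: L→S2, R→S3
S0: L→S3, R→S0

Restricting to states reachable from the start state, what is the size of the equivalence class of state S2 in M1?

2

All states are reachable from the start state.
P0 = {S3} | {S0,S1,S2}.
On input L, block {S0,S1,S2} splits into {S0,S2} and {S1}.
No further refinement is possible. Final partition (3 blocks): {S3} | {S0,S2} | {S1}.
The equivalence class containing S2 is {S0,S2}, of size 2.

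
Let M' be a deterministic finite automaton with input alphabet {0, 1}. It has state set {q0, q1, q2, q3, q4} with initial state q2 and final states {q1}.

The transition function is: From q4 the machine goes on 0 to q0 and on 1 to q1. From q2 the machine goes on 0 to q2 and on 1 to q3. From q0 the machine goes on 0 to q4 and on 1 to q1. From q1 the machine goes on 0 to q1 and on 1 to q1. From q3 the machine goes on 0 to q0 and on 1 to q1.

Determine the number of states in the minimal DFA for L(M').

All states are reachable from the start state.
Start with accepting vs non-accepting: {q1} | {q0,q2,q3,q4}.
Split {q0,q2,q3,q4} by δ(·,1) → {q0,q3,q4} and {q2}.
Stable partition: {q1} | {q0,q3,q4} | {q2} — 3 equivalence classes.

3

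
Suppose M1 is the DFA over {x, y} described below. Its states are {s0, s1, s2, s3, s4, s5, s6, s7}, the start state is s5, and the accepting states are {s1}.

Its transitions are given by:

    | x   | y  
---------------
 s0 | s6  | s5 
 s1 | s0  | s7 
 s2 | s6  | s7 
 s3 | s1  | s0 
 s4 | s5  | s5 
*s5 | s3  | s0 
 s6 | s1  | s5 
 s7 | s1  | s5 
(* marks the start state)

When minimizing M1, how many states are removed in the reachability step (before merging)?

2

BFS from s5 reaches {s0, s1, s3, s5, s6, s7}; the 2 state(s) s2, s4 are never visited.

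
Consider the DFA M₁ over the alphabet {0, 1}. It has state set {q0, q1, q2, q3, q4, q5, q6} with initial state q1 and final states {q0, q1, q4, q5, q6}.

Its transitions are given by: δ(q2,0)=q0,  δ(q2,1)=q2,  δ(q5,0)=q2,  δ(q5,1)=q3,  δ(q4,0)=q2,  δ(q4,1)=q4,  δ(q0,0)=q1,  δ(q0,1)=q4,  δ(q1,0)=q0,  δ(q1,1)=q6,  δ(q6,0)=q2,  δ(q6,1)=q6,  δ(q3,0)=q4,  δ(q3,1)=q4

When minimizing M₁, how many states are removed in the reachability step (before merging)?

2

Starting at q1 and following transitions, the reachable set is {q0, q1, q2, q4, q6}. That leaves q3, q5 unreachable — 2 in total.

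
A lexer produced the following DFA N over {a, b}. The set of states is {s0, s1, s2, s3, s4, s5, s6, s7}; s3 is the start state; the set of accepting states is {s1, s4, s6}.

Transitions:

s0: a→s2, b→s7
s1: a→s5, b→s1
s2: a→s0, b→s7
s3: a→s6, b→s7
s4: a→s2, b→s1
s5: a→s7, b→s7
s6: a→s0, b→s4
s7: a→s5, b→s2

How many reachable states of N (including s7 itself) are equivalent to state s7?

4

Every state is reachable, so we keep all 8.
P0 = {s1,s4,s6} | {s0,s2,s3,s5,s7}.
Split {s0,s2,s3,s5,s7} by δ(·,a) → {s0,s2,s5,s7} and {s3}.
No further refinement is possible. Final partition (3 blocks): {s1,s4,s6} | {s0,s2,s5,s7} | {s3}.
The equivalence class containing s7 is {s0,s2,s5,s7}, of size 4.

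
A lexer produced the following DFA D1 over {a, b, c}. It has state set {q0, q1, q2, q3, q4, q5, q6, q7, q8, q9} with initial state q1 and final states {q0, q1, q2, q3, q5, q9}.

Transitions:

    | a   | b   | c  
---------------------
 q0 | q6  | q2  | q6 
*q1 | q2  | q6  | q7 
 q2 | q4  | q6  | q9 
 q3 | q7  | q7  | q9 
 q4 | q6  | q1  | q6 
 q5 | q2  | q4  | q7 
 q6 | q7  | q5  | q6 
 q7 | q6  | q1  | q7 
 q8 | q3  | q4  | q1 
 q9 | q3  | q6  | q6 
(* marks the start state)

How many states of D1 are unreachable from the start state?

2

BFS from q1 reaches {q1, q2, q3, q4, q5, q6, q7, q9}; the 2 state(s) q0, q8 are never visited.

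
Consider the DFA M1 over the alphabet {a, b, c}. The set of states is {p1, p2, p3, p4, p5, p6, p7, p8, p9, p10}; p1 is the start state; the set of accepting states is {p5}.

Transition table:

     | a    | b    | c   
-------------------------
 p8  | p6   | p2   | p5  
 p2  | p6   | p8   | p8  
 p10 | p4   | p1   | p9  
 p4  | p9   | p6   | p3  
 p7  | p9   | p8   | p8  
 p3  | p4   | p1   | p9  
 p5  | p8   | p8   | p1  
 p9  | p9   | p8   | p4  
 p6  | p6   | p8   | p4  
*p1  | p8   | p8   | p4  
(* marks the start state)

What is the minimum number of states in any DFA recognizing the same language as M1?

Reachable states from the start: {p1,p2,p3,p4,p5,p6,p8,p9}. Unreachable: {p7,p10} — drop them.
Initial partition by acceptance: {p5} | {p1,p2,p3,p4,p6,p8,p9}.
Split {p1,p2,p3,p4,p6,p8,p9} by δ(·,c) → {p1,p2,p3,p4,p6,p9} and {p8}.
Split {p1,p2,p3,p4,p6,p9} by δ(·,a) → {p2,p3,p4,p6,p9} and {p1}.
Refine {p2,p3,p4,p6,p9} on symbol b: members go to different blocks, giving {p2,p6,p9} and {p3} and {p4}.
Refine {p2,p6,p9} on symbol c: members go to different blocks, giving {p6,p9} and {p2}.
The partition is now stable with 7 blocks: {p5} | {p6,p9} | {p8} | {p1} | {p3} | {p4} | {p2}.

7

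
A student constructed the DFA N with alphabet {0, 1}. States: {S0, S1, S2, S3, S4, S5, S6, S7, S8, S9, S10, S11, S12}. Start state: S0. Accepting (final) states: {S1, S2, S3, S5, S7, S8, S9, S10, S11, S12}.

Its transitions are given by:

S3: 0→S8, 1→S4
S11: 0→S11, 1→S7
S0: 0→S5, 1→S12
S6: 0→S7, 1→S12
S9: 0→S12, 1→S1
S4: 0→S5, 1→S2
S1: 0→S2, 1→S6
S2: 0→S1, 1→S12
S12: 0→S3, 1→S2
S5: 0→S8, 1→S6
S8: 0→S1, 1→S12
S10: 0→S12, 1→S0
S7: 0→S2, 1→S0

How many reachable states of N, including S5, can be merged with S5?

4

First remove the unreachable states {S9,S10,S11}; 10 states remain.
Start with accepting vs non-accepting: {S1,S2,S3,S5,S7,S8,S12} | {S0,S4,S6}.
On input 1, block {S1,S2,S3,S5,S7,S8,S12} splits into {S1,S3,S5,S7} and {S2,S8,S12}.
No further refinement is possible. Final partition (3 blocks): {S1,S3,S5,S7} | {S0,S4,S6} | {S2,S8,S12}.
State S5 belongs to the block {S1,S3,S5,S7}, which has 4 states.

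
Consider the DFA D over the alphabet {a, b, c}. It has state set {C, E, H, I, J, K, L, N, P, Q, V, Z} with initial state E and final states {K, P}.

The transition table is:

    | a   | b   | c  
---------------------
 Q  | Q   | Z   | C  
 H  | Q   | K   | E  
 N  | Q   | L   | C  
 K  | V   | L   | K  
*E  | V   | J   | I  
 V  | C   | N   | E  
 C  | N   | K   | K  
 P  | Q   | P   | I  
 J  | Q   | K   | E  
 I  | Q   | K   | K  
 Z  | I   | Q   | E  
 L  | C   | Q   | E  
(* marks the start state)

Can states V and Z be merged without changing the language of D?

Reachable states from the start: {C,E,I,J,K,L,N,Q,V,Z}. Unreachable: {H,P} — drop them.
Initial partition by acceptance: {K} | {C,E,I,J,L,N,Q,V,Z}.
On input b, block {C,E,I,J,L,N,Q,V,Z} splits into {E,L,N,Q,V,Z} and {C,I,J}.
On input a, block {E,L,N,Q,V,Z} splits into {L,V,Z} and {E,N,Q}.
Refine {C,I,J} on symbol c: members go to different blocks, giving {C,I} and {J}.
On input a, block {E,N,Q} splits into {N,Q} and {E}.
No further refinement is possible. Final partition (6 blocks): {K} | {L,V,Z} | {C,I} | {N,Q} | {J} | {E}.
V and Z lie in the same block of the stable partition, so they are equivalent — no string distinguishes them.

Yes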